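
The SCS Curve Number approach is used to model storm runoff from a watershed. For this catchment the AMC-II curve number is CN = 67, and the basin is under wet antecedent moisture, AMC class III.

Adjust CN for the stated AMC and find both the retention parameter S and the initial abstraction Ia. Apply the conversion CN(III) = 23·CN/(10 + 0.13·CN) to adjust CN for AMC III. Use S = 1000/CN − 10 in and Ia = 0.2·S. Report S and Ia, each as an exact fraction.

S = 3300/1541 in ≈ 2.141 in; Ia = 660/1541 in ≈ 0.428 in

CN(III) from CN(II)=67: (23·67)/(10 + 0.13·67) = 154100/1871 ≈ 82.362
Retention S: 1000/CN − 10 with CN=82.362 → S = 3300/1541 ≈ 2.141 in
Ia = 0.2S: 0.2·2.141 = 0.428 in (exactly 660/1541)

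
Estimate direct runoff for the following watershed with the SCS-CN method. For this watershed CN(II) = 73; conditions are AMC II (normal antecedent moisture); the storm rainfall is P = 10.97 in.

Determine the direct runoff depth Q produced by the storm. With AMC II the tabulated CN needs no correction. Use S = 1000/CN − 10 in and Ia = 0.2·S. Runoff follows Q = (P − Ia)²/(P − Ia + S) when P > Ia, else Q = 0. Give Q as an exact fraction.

Q = 5577251761/742271300 in ≈ 7.514 in

CN(II) = 73; AMC II needs no correction.
S = 1000/73 − 10 = 270/73 in ≈ 3.699 in
Initial abstraction Ia = S/5 = (270/73)/5 = 54/73 ≈ 0.740 in
Since P=10.970 > Ia=0.740: effective rainfall P−Ia = 74681/7300 in
Q = (74681/7300)²/((74681/7300) + 270/73) = (5577251761/53290000)/(101681/7300) = 5577251761/742271300 in ≈ 7.514 in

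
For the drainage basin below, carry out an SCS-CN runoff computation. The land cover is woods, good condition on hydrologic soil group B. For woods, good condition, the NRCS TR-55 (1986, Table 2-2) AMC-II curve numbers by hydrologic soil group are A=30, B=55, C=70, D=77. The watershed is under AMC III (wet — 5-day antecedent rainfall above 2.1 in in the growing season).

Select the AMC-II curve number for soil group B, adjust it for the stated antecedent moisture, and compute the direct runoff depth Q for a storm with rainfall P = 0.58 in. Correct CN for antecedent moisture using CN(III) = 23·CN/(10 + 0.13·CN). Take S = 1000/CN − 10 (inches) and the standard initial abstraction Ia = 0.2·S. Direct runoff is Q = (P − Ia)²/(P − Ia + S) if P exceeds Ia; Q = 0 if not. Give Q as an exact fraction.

Q = 0 in ≈ 0.000 in

NRCS table: woods, good condition, soil group B → CN(II) = 55
Wet (AMC III): CN(III) = 23·55/(10 + 0.13·55) = 1265/(343/20) = 25300/343 ≈ 73.761
Max retention: S = 1000/(25300/343) − 10 = 900/253 in (≈ 3.557 in)
Initial abstraction Ia = S/5 = (900/253)/5 = 180/253 ≈ 0.711 in
P = 0.580 ≤ Ia = 0.711 in: entire storm abstracted, Q = 0.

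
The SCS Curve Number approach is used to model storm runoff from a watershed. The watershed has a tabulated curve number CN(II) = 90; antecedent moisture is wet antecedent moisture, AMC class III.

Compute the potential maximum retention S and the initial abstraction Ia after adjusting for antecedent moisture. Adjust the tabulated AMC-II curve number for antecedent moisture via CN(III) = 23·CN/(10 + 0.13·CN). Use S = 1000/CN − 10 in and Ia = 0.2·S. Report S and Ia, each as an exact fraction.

Wet (AMC III): CN(III) = 23·90/(10 + 0.13·90) = 2070/(217/10) = 20700/217 ≈ 95.392
Retention S: 1000/CN − 10 with CN=95.392 → S = 100/207 ≈ 0.483 in
Ia = 0.2·(100/207) = 20/207 in ≈ 0.097 in

S = 100/207 in ≈ 0.483 in; Ia = 20/207 in ≈ 0.097 in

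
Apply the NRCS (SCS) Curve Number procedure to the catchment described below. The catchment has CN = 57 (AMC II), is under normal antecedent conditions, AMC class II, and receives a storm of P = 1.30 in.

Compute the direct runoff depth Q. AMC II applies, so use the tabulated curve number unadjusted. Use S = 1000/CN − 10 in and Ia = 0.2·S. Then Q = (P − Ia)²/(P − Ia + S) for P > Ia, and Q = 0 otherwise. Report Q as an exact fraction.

Q = 0 in ≈ 0.000 in

AMC II — tabulated CN = 57 applies directly.
Max retention: S = 1000/57 − 10 = 430/57 in (≈ 7.544 in)
Ia = 0.2·(430/57) = 86/57 in ≈ 1.509 in
P = 1.300 ≤ Ia = 1.509 in: entire storm abstracted, Q = 0.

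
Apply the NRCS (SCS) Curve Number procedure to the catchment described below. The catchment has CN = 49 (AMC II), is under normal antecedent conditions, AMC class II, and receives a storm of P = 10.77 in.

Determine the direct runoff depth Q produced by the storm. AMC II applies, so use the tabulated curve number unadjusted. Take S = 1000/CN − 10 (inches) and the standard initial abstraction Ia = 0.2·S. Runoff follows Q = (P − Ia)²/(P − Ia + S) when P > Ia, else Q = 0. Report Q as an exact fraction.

Average conditions: CN = 49 (no AMC adjustment).
Retention S: 1000/CN − 10 with CN=49.000 → S = 510/49 ≈ 10.408 in
Ia = 0.2S: 0.2·10.408 = 2.082 in (exactly 102/49)
Since P=10.770 > Ia=2.082: effective rainfall P−Ia = 42573/4900 in
Q = (42573/4900)²/((42573/4900) + 510/49) = (1812460329/24010000)/(93573/4900) = 201384481/50945300 in ≈ 3.953 in

Q = 201384481/50945300 in ≈ 3.953 in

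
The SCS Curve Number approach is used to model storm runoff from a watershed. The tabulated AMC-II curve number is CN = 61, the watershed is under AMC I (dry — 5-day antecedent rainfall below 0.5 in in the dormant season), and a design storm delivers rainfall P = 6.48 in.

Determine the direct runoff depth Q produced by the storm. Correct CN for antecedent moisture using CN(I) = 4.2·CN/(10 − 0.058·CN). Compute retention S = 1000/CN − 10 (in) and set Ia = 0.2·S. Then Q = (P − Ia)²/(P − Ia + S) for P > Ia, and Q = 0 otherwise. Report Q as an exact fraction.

CN(I) from CN(II)=61: (4.2·61)/(10 − 0.058·61) = 42700/1077 ≈ 39.647
Retention S: 1000/CN − 10 with CN=39.647 → S = 6500/427 ≈ 15.222 in
Ia = 0.2S: 0.2·15.222 = 3.044 in (exactly 1300/427)
P − Ia = 6.480 − 3.044 = 36674/10675 ≈ 3.436 in (> 0, runoff occurs)
Q: (36674/10675)² ÷ (199174/10675) = 672491138/1063091225 in (≈ 0.633 in)

Q = 672491138/1063091225 in ≈ 0.633 in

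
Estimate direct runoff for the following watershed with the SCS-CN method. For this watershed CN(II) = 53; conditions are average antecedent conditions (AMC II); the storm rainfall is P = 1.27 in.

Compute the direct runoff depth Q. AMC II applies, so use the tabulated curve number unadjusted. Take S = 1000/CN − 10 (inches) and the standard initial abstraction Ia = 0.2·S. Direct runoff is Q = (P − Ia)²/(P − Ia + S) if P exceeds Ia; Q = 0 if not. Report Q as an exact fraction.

AMC II — tabulated CN = 53 applies directly.
S = 1000/53 − 10 = 470/53 in ≈ 8.868 in
Ia = 0.2S: 0.2·8.868 = 1.774 in (exactly 94/53)
P = 1.270 ≤ Ia = 1.774 in: entire storm abstracted, Q = 0.

Q = 0 in ≈ 0.000 in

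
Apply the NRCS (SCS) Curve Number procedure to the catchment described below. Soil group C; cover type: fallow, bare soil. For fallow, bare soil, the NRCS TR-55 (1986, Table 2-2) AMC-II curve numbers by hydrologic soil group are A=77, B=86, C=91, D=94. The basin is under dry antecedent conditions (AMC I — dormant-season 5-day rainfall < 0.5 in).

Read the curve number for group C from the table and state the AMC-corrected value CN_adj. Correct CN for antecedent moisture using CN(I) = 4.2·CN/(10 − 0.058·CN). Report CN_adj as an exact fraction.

NRCS table: fallow, bare soil, soil group C → CN(II) = 91
CN(I) from CN(II)=91: (4.2·91)/(10 − 0.058·91) = 63700/787 ≈ 80.940

CN_adj = 63700/787 ≈ 80.940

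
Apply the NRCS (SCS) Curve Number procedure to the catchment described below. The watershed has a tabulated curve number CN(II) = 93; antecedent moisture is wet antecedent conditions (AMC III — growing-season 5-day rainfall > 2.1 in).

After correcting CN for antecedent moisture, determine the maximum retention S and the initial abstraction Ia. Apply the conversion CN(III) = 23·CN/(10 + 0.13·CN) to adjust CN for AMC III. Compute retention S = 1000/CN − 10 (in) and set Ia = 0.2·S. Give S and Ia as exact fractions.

CN(III) from CN(II)=93: (23·93)/(10 + 0.13·93) = 213900/2209 ≈ 96.831
S = 1000/(213900/2209) − 10 = 700/2139 in ≈ 0.327 in
Initial abstraction Ia = S/5 = (700/2139)/5 = 140/2139 ≈ 0.065 in

S = 700/2139 in ≈ 0.327 in; Ia = 140/2139 in ≈ 0.065 in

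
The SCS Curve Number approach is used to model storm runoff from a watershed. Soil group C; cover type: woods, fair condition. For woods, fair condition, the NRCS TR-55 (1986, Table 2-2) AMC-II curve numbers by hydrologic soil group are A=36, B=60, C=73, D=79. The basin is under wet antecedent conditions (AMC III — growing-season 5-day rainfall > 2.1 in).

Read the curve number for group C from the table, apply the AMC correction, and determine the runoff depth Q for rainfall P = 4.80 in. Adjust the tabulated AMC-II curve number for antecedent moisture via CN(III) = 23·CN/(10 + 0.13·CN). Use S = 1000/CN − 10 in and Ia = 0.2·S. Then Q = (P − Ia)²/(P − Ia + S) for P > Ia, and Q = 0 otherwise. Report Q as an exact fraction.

Q = 58894134/17872955 in ≈ 3.295 in

NRCS table: woods, fair condition, soil group C → CN(II) = 73
CN(III) from CN(II)=73: (23·73)/(10 + 0.13·73) = 167900/1949 ≈ 86.147
Retention S: 1000/CN − 10 with CN=86.147 → S = 2700/1679 ≈ 1.608 in
Initial abstraction Ia = S/5 = (2700/1679)/5 = 540/1679 ≈ 0.322 in
Excess rainfall: 4.800 − 0.322 = 4.478 in; P > Ia so Q > 0
Q: (37596/8395)² ÷ (51096/8395) = 58894134/17872955 in (≈ 3.295 in)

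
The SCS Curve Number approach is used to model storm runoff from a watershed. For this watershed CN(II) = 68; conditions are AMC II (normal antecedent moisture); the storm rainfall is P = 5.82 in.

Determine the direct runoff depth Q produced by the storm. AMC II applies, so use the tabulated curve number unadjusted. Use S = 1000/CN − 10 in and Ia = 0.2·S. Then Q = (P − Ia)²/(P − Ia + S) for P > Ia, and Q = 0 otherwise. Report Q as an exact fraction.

Average conditions: CN = 68 (no AMC adjustment).
Retention S: 1000/CN − 10 with CN=68.000 → S = 80/17 ≈ 4.706 in
Ia = 0.2S: 0.2·4.706 = 0.941 in (exactly 16/17)
P − Ia = 5.820 − 0.941 = 4147/850 ≈ 4.879 in (> 0, runoff occurs)
Q: (4147/850)² ÷ (8147/850) = 17197609/6924950 in (≈ 2.483 in)

Q = 17197609/6924950 in ≈ 2.483 in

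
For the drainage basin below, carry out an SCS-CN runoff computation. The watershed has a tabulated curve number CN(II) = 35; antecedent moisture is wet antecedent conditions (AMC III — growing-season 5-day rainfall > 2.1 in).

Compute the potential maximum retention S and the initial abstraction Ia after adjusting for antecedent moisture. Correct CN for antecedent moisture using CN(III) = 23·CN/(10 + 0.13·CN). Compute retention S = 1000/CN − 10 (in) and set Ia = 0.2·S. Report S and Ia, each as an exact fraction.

Adjust CN=35 to AMC III: 23·35/(10 + 0.13·35) → 805 ÷ (291/20) = 16100/291 ≈ 55.326
Max retention: S = 1000/(16100/291) − 10 = 1300/161 in (≈ 8.075 in)
Initial abstraction Ia = S/5 = (1300/161)/5 = 260/161 ≈ 1.615 in

S = 1300/161 in ≈ 8.075 in; Ia = 260/161 in ≈ 1.615 in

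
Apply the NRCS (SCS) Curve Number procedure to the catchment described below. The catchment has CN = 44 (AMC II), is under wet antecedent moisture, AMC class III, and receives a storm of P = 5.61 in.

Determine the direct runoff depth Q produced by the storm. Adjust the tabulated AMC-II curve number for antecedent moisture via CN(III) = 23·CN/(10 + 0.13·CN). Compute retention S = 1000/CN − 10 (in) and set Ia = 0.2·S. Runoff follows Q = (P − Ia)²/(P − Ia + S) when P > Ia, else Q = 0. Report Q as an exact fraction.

Wet (AMC III): CN(III) = 23·44/(10 + 0.13·44) = 1012/(393/25) = 25300/393 ≈ 64.377
Retention S: 1000/CN − 10 with CN=64.377 → S = 1400/253 ≈ 5.534 in
Ia = 0.2S: 0.2·5.534 = 1.107 in (exactly 280/253)
Excess rainfall: 5.610 − 1.107 = 4.503 in; P > Ia so Q > 0
Runoff Q = (P−Ia)²/(P−Ia+S) = (4.503)²/(4.503+5.534) = 12980728489/6424504900 ≈ 2.021 in

Q = 12980728489/6424504900 in ≈ 2.021 in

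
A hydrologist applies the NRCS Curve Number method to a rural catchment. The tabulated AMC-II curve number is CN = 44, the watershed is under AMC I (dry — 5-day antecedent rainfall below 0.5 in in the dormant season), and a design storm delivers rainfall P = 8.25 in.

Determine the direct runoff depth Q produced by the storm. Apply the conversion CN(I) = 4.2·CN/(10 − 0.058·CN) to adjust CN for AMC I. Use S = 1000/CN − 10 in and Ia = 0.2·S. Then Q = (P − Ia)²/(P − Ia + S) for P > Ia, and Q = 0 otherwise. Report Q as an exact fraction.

CN(I) from CN(II)=44: (4.2·44)/(10 − 0.058·44) = 3300/133 ≈ 24.812
S = 1000/(3300/133) − 10 = 1000/33 in ≈ 30.303 in
Initial abstraction Ia = S/5 = (1000/33)/5 = 200/33 ≈ 6.061 in
Excess rainfall: 8.250 − 6.061 = 2.189 in; P > Ia so Q > 0
Q = (289/132)²/((289/132) + 1000/33) = (83521/17424)/(4289/132) = 83521/566148 in ≈ 0.148 in

Q = 83521/566148 in ≈ 0.148 in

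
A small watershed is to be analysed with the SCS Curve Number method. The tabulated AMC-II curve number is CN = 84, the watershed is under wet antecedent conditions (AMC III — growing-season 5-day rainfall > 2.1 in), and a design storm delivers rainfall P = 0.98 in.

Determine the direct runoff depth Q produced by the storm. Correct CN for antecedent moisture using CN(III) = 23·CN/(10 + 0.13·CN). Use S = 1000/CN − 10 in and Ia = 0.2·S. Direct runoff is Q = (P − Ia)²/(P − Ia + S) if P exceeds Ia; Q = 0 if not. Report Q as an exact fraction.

Wet (AMC III): CN(III) = 23·84/(10 + 0.13·84) = 1932/(523/25) = 48300/523 ≈ 92.352
S = 1000/(48300/523) − 10 = 400/483 in ≈ 0.828 in
Initial abstraction Ia = S/5 = (400/483)/5 = 80/483 ≈ 0.166 in
P − Ia = 0.980 − 0.166 = 19667/24150 ≈ 0.814 in (> 0, runoff occurs)
Q = (19667/24150)²/((19667/24150) + 400/483) = (386790889/583222500)/(39667/24150) = 386790889/957958050 in ≈ 0.404 in

Q = 386790889/957958050 in ≈ 0.404 in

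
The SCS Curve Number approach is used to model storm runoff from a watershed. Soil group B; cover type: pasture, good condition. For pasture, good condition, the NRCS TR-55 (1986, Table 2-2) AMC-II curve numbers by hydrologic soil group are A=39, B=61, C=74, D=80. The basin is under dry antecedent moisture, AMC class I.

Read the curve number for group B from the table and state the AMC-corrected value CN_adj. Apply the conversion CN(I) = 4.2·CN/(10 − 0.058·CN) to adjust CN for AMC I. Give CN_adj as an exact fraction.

NRCS table: pasture, good condition, soil group B → CN(II) = 61
Dry (AMC I): CN(I) = 4.2·61/(10 − 0.058·61) = (1281/5)/(3231/500) = 42700/1077 ≈ 39.647

CN_adj = 42700/1077 ≈ 39.647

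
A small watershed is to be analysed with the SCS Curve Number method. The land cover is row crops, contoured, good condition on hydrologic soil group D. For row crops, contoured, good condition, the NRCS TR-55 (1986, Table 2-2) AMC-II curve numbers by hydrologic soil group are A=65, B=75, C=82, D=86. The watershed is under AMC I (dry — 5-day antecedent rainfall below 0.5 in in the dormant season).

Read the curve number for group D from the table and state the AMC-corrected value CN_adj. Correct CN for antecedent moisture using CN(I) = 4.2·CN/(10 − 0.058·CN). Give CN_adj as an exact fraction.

CN_adj = 12900/179 ≈ 72.067

NRCS table: row crops, contoured, good condition, soil group D → CN(II) = 86
CN(I) from CN(II)=86: (4.2·86)/(10 − 0.058·86) = 12900/179 ≈ 72.067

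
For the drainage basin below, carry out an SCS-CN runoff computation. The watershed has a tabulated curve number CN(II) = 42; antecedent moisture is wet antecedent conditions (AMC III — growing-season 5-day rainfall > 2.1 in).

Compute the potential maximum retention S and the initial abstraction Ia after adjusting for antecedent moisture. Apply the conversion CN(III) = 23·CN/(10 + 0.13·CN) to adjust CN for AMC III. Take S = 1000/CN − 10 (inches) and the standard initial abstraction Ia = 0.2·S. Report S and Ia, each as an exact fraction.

S = 2900/483 in ≈ 6.004 in; Ia = 580/483 in ≈ 1.201 in

CN(III) from CN(II)=42: (23·42)/(10 + 0.13·42) = 48300/773 ≈ 62.484
S = 1000/(48300/773) − 10 = 2900/483 in ≈ 6.004 in
Initial abstraction Ia = S/5 = (2900/483)/5 = 580/483 ≈ 1.201 in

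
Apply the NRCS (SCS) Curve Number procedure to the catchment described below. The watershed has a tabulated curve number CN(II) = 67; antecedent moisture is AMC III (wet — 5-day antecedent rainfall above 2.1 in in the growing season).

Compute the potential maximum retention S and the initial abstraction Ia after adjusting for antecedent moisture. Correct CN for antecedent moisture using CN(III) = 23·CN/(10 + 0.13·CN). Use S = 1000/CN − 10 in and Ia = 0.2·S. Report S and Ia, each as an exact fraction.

S = 3300/1541 in ≈ 2.141 in; Ia = 660/1541 in ≈ 0.428 in

CN(III) from CN(II)=67: (23·67)/(10 + 0.13·67) = 154100/1871 ≈ 82.362
Retention S: 1000/CN − 10 with CN=82.362 → S = 3300/1541 ≈ 2.141 in
Initial abstraction Ia = S/5 = (3300/1541)/5 = 660/1541 ≈ 0.428 in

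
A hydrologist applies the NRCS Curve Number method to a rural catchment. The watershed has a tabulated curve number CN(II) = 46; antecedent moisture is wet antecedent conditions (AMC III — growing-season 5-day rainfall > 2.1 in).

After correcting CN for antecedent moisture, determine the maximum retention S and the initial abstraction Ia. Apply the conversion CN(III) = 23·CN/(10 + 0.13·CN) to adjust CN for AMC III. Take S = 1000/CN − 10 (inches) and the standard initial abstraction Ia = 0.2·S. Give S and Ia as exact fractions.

S = 2700/529 in ≈ 5.104 in; Ia = 540/529 in ≈ 1.021 in

Wet (AMC III): CN(III) = 23·46/(10 + 0.13·46) = 1058/(799/50) = 52900/799 ≈ 66.208
Max retention: S = 1000/(52900/799) − 10 = 2700/529 in (≈ 5.104 in)
Ia = 0.2S: 0.2·5.104 = 1.021 in (exactly 540/529)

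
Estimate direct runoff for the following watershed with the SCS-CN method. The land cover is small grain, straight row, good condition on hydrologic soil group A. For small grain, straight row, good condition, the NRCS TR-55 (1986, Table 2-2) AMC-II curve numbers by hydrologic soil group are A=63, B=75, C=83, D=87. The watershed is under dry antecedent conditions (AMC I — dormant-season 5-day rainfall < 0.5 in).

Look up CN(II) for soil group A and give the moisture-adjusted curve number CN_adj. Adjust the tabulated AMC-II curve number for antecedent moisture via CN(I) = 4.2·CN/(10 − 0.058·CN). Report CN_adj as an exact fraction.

NRCS table: small grain, straight row, good condition, soil group A → CN(II) = 63
Dry (AMC I): CN(I) = 4.2·63/(10 − 0.058·63) = (1323/5)/(3173/500) = 132300/3173 ≈ 41.696

CN_adj = 132300/3173 ≈ 41.696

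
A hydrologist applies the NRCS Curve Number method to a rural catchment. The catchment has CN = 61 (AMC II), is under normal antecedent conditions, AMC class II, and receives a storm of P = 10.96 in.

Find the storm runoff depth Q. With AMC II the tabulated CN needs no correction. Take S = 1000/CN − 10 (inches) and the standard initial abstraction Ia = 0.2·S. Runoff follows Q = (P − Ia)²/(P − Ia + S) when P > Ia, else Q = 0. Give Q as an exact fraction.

Q = 108987848/18691925 in ≈ 5.831 in

Average conditions: CN = 61 (no AMC adjustment).
Max retention: S = 1000/61 − 10 = 390/61 in (≈ 6.393 in)
Initial abstraction Ia = S/5 = (390/61)/5 = 78/61 ≈ 1.279 in
Excess rainfall: 10.960 − 1.279 = 9.681 in; P > Ia so Q > 0
Q = (14764/1525)²/((14764/1525) + 390/61) = (217975696/2325625)/(24514/1525) = 108987848/18691925 in ≈ 5.831 in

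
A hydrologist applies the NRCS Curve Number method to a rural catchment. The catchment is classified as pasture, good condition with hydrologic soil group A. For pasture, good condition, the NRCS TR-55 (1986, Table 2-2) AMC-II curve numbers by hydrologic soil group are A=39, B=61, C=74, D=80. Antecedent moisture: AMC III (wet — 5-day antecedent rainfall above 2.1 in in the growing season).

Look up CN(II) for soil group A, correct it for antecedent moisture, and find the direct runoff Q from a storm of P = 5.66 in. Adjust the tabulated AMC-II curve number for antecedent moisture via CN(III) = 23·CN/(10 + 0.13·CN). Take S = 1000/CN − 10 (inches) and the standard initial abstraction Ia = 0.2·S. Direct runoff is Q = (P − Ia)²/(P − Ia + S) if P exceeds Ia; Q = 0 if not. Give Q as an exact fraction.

NRCS table: pasture, good condition, soil group A → CN(II) = 39
CN(III) from CN(II)=39: (23·39)/(10 + 0.13·39) = 89700/1507 ≈ 59.522
Retention S: 1000/CN − 10 with CN=59.522 → S = 6100/897 ≈ 6.800 in
Ia = 0.2·(6100/897) = 1220/897 in ≈ 1.360 in
Excess rainfall: 5.660 − 1.360 = 4.300 in; P > Ia so Q > 0
Q: (192851/44850)² ÷ (497851/44850) = 37191508201/22328617350 in (≈ 1.666 in)

Q = 37191508201/22328617350 in ≈ 1.666 in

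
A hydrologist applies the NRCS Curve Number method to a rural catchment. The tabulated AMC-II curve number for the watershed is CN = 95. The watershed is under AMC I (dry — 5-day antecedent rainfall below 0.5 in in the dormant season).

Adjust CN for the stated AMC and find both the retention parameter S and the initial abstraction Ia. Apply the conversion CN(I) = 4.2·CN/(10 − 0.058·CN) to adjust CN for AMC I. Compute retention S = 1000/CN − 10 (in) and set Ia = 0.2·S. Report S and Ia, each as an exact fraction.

CN(I) from CN(II)=95: (4.2·95)/(10 − 0.058·95) = 39900/449 ≈ 88.864
Retention S: 1000/CN − 10 with CN=88.864 → S = 500/399 ≈ 1.253 in
Ia = 0.2S: 0.2·1.253 = 0.251 in (exactly 100/399)

S = 500/399 in ≈ 1.253 in; Ia = 100/399 in ≈ 0.251 in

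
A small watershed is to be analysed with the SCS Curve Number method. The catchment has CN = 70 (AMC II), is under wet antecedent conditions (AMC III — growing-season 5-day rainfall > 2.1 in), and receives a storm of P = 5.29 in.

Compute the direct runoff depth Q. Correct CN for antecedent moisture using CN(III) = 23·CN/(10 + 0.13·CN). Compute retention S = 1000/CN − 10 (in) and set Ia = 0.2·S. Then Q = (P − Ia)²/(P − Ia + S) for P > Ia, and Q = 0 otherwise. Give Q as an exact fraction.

Wet (AMC III): CN(III) = 23·70/(10 + 0.13·70) = 1610/(191/10) = 16100/191 ≈ 84.293
Retention S: 1000/CN − 10 with CN=84.293 → S = 300/161 ≈ 1.863 in
Initial abstraction Ia = S/5 = (300/161)/5 = 60/161 ≈ 0.373 in
P − Ia = 5.290 − 0.373 = 79169/16100 ≈ 4.917 in (> 0, runoff occurs)
Runoff Q = (P−Ia)²/(P−Ia+S) = (4.917)²/(4.917+1.863) = 6267730561/1757620900 ≈ 3.566 in

Q = 6267730561/1757620900 in ≈ 3.566 in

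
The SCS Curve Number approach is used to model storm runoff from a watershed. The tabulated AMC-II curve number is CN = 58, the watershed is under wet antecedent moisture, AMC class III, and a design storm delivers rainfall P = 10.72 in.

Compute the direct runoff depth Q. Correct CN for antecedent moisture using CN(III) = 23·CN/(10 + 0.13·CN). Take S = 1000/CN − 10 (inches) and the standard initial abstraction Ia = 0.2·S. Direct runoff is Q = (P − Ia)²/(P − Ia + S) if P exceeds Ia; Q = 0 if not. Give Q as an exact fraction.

Q = 7077520384/920276575 in ≈ 7.691 in

CN(III) from CN(II)=58: (23·58)/(10 + 0.13·58) = 66700/877 ≈ 76.055
Retention S: 1000/CN − 10 with CN=76.055 → S = 2100/667 ≈ 3.148 in
Ia = 0.2S: 0.2·3.148 = 0.630 in (exactly 420/667)
P − Ia = 10.720 − 0.630 = 168256/16675 ≈ 10.090 in (> 0, runoff occurs)
Q: (168256/16675)² ÷ (220756/16675) = 7077520384/920276575 in (≈ 7.691 in)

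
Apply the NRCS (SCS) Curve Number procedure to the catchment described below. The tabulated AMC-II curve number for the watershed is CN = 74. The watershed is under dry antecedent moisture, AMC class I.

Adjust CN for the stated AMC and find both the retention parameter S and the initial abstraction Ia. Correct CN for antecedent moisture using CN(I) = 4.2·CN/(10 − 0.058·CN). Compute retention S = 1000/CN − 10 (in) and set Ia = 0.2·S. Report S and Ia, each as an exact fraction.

S = 6500/777 in ≈ 8.366 in; Ia = 1300/777 in ≈ 1.673 in

CN(I) from CN(II)=74: (4.2·74)/(10 − 0.058·74) = 77700/1427 ≈ 54.450
Retention S: 1000/CN − 10 with CN=54.450 → S = 6500/777 ≈ 8.366 in
Initial abstraction Ia = S/5 = (6500/777)/5 = 1300/777 ≈ 1.673 in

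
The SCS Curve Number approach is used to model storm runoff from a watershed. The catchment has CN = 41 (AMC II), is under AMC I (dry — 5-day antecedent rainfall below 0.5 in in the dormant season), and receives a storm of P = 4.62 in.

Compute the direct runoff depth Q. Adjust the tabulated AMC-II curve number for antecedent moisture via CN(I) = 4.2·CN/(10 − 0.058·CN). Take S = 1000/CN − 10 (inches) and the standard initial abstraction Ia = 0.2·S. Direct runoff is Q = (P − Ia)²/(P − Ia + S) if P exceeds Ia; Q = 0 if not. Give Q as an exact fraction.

Adjust CN=41 to AMC I: 4.2·41/(10 − 0.058·41) → (861/5) ÷ (3811/500) = 86100/3811 ≈ 22.592
Max retention: S = 1000/(86100/3811) − 10 = 29500/861 in (≈ 34.262 in)
Initial abstraction Ia = S/5 = (29500/861)/5 = 5900/861 ≈ 6.852 in
P = 4.620 ≤ Ia = 6.852 in: entire storm abstracted, Q = 0.

Q = 0 in ≈ 0.000 in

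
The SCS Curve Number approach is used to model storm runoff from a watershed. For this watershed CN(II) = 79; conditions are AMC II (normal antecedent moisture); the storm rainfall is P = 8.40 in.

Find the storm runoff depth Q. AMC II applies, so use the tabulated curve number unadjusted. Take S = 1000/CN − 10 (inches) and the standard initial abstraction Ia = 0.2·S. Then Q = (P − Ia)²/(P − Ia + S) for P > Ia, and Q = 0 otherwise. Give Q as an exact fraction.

AMC II — tabulated CN = 79 applies directly.
Retention S: 1000/CN − 10 with CN=79.000 → S = 210/79 ≈ 2.658 in
Ia = 0.2S: 0.2·2.658 = 0.532 in (exactly 42/79)
Excess rainfall: 8.400 − 0.532 = 7.868 in; P > Ia so Q > 0
Q = (3108/395)²/((3108/395) + 210/79) = (9659664/156025)/(4158/395) = 76664/13035 in ≈ 5.881 in

Q = 76664/13035 in ≈ 5.881 in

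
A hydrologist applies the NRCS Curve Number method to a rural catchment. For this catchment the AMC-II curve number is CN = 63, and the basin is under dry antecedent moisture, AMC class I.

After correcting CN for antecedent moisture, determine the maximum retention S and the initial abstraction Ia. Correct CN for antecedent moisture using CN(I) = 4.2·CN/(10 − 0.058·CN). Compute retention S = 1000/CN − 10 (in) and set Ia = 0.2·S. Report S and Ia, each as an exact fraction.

CN(I) from CN(II)=63: (4.2·63)/(10 − 0.058·63) = 132300/3173 ≈ 41.696
Retention S: 1000/CN − 10 with CN=41.696 → S = 18500/1323 ≈ 13.983 in
Ia = 0.2S: 0.2·13.983 = 2.797 in (exactly 3700/1323)

S = 18500/1323 in ≈ 13.983 in; Ia = 3700/1323 in ≈ 2.797 in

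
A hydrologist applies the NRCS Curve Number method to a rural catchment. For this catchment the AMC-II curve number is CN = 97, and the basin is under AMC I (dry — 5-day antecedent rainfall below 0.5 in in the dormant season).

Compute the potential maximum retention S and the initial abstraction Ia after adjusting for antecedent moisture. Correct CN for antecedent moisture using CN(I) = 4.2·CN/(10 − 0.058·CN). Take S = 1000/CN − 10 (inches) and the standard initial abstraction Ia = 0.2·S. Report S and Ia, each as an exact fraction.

CN(I) from CN(II)=97: (4.2·97)/(10 − 0.058·97) = 67900/729 ≈ 93.141
Retention S: 1000/CN − 10 with CN=93.141 → S = 500/679 ≈ 0.736 in
Initial abstraction Ia = S/5 = (500/679)/5 = 100/679 ≈ 0.147 in

S = 500/679 in ≈ 0.736 in; Ia = 100/679 in ≈ 0.147 in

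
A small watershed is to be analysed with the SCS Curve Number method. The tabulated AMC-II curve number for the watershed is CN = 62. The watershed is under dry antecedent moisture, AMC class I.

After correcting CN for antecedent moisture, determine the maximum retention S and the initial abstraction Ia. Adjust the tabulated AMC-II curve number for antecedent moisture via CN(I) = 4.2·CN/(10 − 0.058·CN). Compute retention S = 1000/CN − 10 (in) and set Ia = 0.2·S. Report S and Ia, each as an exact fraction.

Dry (AMC I): CN(I) = 4.2·62/(10 − 0.058·62) = (1302/5)/(1601/250) = 65100/1601 ≈ 40.662
S = 1000/(65100/1601) − 10 = 9500/651 in ≈ 14.593 in
Initial abstraction Ia = S/5 = (9500/651)/5 = 1900/651 ≈ 2.919 in

S = 9500/651 in ≈ 14.593 in; Ia = 1900/651 in ≈ 2.919 in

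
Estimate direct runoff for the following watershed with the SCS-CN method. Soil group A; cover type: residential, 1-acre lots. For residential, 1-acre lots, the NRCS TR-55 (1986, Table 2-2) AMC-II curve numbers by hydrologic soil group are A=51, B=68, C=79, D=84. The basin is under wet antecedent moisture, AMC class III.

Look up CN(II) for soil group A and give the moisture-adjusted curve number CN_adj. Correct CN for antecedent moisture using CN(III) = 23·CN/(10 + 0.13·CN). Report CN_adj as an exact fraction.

CN_adj = 117300/1663 ≈ 70.535

NRCS table: residential, 1-acre lots, soil group A → CN(II) = 51
CN(III) from CN(II)=51: (23·51)/(10 + 0.13·51) = 117300/1663 ≈ 70.535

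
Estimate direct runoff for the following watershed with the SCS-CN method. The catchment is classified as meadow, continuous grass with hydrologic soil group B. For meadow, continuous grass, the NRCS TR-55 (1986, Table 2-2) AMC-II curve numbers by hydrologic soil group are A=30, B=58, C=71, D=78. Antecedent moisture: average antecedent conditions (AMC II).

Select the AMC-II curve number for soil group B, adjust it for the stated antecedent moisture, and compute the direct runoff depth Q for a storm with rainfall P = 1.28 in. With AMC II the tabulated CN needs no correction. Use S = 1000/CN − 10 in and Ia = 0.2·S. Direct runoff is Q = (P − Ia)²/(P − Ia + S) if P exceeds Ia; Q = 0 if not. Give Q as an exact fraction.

Q = 0 in ≈ 0.000 in

NRCS table: meadow, continuous grass, soil group B → CN(II) = 58
CN(II) = 58; AMC II needs no correction.
S = 1000/58 − 10 = 210/29 in ≈ 7.241 in
Ia = 0.2S: 0.2·7.241 = 1.448 in (exactly 42/29)
P = 1.280 ≤ Ia = 1.448 in: entire storm abstracted, Q = 0.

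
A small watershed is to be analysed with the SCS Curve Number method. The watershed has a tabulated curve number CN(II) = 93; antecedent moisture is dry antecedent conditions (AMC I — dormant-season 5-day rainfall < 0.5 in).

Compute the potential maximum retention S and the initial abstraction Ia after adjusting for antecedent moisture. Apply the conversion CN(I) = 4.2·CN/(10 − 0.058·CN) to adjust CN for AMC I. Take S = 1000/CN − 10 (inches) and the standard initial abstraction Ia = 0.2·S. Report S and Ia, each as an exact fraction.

CN(I) from CN(II)=93: (4.2·93)/(10 − 0.058·93) = 27900/329 ≈ 84.802
Max retention: S = 1000/(27900/329) − 10 = 500/279 in (≈ 1.792 in)
Initial abstraction Ia = S/5 = (500/279)/5 = 100/279 ≈ 0.358 in

S = 500/279 in ≈ 1.792 in; Ia = 100/279 in ≈ 0.358 in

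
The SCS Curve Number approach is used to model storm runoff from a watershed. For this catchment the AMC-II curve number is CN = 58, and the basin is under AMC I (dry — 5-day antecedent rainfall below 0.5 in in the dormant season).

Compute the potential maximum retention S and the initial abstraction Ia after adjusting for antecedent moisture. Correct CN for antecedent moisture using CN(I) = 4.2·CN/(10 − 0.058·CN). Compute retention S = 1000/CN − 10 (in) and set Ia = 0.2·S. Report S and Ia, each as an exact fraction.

S = 500/29 in ≈ 17.241 in; Ia = 100/29 in ≈ 3.448 in

Adjust CN=58 to AMC I: 4.2·58/(10 − 0.058·58) → (1218/5) ÷ (1659/250) = 2900/79 ≈ 36.709
Max retention: S = 1000/(2900/79) − 10 = 500/29 in (≈ 17.241 in)
Ia = 0.2·(500/29) = 100/29 in ≈ 3.448 in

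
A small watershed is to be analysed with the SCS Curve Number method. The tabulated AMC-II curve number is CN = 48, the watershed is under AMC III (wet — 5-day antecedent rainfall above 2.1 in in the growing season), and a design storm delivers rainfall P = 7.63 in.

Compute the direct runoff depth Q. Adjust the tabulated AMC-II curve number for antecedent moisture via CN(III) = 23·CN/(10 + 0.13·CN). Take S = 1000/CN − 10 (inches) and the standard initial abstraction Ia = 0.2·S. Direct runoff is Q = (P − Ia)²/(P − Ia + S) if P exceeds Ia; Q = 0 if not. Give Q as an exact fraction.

Q = 2129545609/542664300 in ≈ 3.924 in

Adjust CN=48 to AMC III: 23·48/(10 + 0.13·48) → 1104 ÷ (406/25) = 13800/203 ≈ 67.980
S = 1000/(13800/203) − 10 = 325/69 in ≈ 4.710 in
Ia = 0.2S: 0.2·4.710 = 0.942 in (exactly 65/69)
Since P=7.630 > Ia=0.942: effective rainfall P−Ia = 46147/6900 in
Q: (46147/6900)² ÷ (78647/6900) = 2129545609/542664300 in (≈ 3.924 in)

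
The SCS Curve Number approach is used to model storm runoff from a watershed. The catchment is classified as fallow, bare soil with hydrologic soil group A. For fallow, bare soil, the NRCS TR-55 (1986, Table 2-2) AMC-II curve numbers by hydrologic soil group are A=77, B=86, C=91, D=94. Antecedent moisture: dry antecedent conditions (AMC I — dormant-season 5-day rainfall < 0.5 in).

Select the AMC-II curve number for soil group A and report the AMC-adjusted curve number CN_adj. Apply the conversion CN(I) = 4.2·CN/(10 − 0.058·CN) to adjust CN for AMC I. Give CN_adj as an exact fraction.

CN_adj = 161700/2767 ≈ 58.439

NRCS table: fallow, bare soil, soil group A → CN(II) = 77
Adjust CN=77 to AMC I: 4.2·77/(10 − 0.058·77) → (1617/5) ÷ (2767/500) = 161700/2767 ≈ 58.439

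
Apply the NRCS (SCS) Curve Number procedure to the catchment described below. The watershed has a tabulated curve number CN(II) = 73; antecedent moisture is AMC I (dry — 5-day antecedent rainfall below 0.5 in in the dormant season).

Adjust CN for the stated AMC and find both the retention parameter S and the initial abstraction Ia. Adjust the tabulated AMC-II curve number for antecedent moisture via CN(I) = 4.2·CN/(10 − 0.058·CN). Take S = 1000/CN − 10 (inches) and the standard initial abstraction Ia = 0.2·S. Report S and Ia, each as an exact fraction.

S = 4500/511 in ≈ 8.806 in; Ia = 900/511 in ≈ 1.761 in

Dry (AMC I): CN(I) = 4.2·73/(10 − 0.058·73) = (1533/5)/(2883/500) = 51100/961 ≈ 53.174
Max retention: S = 1000/(51100/961) − 10 = 4500/511 in (≈ 8.806 in)
Ia = 0.2·(4500/511) = 900/511 in ≈ 1.761 in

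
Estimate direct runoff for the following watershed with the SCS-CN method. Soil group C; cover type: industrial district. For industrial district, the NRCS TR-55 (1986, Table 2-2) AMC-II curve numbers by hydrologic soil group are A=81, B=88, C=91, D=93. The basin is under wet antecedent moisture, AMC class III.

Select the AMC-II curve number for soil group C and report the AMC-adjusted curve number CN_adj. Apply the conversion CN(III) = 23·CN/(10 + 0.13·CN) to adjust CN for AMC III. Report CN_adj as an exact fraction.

NRCS table: industrial district, soil group C → CN(II) = 91
CN(III) from CN(II)=91: (23·91)/(10 + 0.13·91) = 209300/2183 ≈ 95.877

CN_adj = 209300/2183 ≈ 95.877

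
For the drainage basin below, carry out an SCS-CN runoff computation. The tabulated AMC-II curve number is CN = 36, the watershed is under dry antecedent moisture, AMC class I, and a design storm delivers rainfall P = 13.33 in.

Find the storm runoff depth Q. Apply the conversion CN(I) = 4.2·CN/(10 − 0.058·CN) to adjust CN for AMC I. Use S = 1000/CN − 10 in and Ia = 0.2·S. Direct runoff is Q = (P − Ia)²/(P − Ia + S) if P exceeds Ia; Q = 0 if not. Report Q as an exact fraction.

Q = 8452411969/16857609300 in ≈ 0.501 in

Adjust CN=36 to AMC I: 4.2·36/(10 − 0.058·36) → (756/5) ÷ (989/125) = 18900/989 ≈ 19.110
Max retention: S = 1000/(18900/989) − 10 = 8000/189 in (≈ 42.328 in)
Ia = 0.2S: 0.2·42.328 = 8.466 in (exactly 1600/189)
Excess rainfall: 13.330 − 8.466 = 4.864 in; P > Ia so Q > 0
Q = (91937/18900)²/((91937/18900) + 8000/189) = (8452411969/357210000)/(891937/18900) = 8452411969/16857609300 in ≈ 0.501 in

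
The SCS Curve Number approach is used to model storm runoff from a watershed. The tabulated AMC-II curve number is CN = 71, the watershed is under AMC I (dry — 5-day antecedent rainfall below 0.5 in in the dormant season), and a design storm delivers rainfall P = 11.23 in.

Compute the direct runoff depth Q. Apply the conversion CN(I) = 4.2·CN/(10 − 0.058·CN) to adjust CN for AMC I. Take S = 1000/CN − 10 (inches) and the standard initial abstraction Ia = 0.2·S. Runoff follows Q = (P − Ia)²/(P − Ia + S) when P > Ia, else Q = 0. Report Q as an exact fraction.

Q = 1916543978449/422607996300 in ≈ 4.535 in

CN(I) from CN(II)=71: (4.2·71)/(10 − 0.058·71) = 149100/2941 ≈ 50.697
Retention S: 1000/CN − 10 with CN=50.697 → S = 14500/1491 ≈ 9.725 in
Ia = 0.2S: 0.2·9.725 = 1.945 in (exactly 2900/1491)
Excess rainfall: 11.230 − 1.945 = 9.285 in; P > Ia so Q > 0
Q: (1384393/149100)² ÷ (2834393/149100) = 1916543978449/422607996300 in (≈ 4.535 in)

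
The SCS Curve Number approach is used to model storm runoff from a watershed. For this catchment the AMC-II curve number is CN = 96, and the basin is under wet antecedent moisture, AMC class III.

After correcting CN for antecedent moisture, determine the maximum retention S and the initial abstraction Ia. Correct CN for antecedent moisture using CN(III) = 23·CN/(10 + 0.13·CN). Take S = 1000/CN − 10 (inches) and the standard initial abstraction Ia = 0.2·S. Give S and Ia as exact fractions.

CN(III) from CN(II)=96: (23·96)/(10 + 0.13·96) = 27600/281 ≈ 98.221
Max retention: S = 1000/(27600/281) − 10 = 25/138 in (≈ 0.181 in)
Ia = 0.2·(25/138) = 5/138 in ≈ 0.036 in

S = 25/138 in ≈ 0.181 in; Ia = 5/138 in ≈ 0.036 in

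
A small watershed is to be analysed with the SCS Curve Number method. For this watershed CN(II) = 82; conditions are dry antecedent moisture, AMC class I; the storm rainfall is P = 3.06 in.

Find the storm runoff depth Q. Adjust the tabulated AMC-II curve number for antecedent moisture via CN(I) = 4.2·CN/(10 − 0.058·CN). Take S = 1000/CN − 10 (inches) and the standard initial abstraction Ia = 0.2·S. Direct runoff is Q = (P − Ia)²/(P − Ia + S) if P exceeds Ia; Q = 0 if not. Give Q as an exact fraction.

CN(I) from CN(II)=82: (4.2·82)/(10 − 0.058·82) = 28700/437 ≈ 65.675
Max retention: S = 1000/(28700/437) − 10 = 1500/287 in (≈ 5.226 in)
Initial abstraction Ia = S/5 = (1500/287)/5 = 300/287 ≈ 1.045 in
P − Ia = 3.060 − 1.045 = 28911/14350 ≈ 2.015 in (> 0, runoff occurs)
Q: (28911/14350)² ÷ (103911/14350) = 278615307/497040950 in (≈ 0.561 in)

Q = 278615307/497040950 in ≈ 0.561 in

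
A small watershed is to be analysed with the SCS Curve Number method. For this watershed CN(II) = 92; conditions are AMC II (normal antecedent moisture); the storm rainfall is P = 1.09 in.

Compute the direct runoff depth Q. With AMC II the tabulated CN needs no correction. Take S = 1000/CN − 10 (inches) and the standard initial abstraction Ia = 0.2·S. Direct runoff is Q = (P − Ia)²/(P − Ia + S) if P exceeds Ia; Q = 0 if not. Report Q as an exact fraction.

AMC II — tabulated CN = 92 applies directly.
Max retention: S = 1000/92 − 10 = 20/23 in (≈ 0.870 in)
Ia = 0.2S: 0.2·0.870 = 0.174 in (exactly 4/23)
Since P=1.090 > Ia=0.174: effective rainfall P−Ia = 2107/2300 in
Q: (2107/2300)² ÷ (4107/2300) = 4439449/9446100 in (≈ 0.470 in)

Q = 4439449/9446100 in ≈ 0.470 in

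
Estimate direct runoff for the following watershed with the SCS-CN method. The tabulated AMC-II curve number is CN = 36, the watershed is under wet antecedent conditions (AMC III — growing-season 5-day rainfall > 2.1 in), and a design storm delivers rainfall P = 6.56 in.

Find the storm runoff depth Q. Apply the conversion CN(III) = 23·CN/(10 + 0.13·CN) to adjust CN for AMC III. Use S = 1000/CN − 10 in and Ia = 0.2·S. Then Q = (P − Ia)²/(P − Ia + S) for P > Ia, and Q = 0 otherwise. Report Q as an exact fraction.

Q = 168324676/85320225 in ≈ 1.973 in

CN(III) from CN(II)=36: (23·36)/(10 + 0.13·36) = 20700/367 ≈ 56.403
Max retention: S = 1000/(20700/367) − 10 = 1600/207 in (≈ 7.729 in)
Ia = 0.2S: 0.2·7.729 = 1.546 in (exactly 320/207)
Excess rainfall: 6.560 − 1.546 = 5.014 in; P > Ia so Q > 0
Runoff Q = (P−Ia)²/(P−Ia+S) = (5.014)²/(5.014+7.729) = 168324676/85320225 ≈ 1.973 in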